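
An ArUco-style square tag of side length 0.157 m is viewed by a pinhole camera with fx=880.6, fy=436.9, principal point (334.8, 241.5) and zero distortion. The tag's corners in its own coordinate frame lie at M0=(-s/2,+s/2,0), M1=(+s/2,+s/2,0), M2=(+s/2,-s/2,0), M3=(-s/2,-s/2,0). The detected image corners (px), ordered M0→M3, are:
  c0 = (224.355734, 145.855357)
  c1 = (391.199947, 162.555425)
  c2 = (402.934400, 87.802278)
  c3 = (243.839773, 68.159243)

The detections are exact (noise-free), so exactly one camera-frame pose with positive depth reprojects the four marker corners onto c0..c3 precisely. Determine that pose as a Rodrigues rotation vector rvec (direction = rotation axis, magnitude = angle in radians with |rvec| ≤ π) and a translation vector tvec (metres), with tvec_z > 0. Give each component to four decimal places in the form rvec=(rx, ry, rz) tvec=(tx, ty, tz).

Intrinsics K: fx=880.6, fy=436.9, cx=334.8, cy=241.5
Marker side s = 0.157 m; corners in marker frame (Z=0):
  M0 = (-0.0785, +0.0785, 0)
  M1 = (+0.0785, +0.0785, 0)
  M2 = (+0.0785, -0.0785, 0)
  M3 = (-0.0785, -0.0785, 0)
Detected image corners:
  c0 = (224.355734, 145.855357) px
  c1 = (391.199947, 162.555425) px
  c2 = (402.934400, 87.802278) px
  c3 = (243.839773, 68.159243) px
Planar DLT: solve 8×8 A·h = b for H (H[2,2]=1):
  H  [+1135.64569 -185.00235 +317.73924]
  H  [+152.05076 +453.57431 +115.49787]
  H  [+0.31102 -0.27309 +1.00000]
B = K⁻¹H; ‖b₁‖=1.224693, ‖b₂‖=1.224693; λ = 2/(‖b₁‖+‖b₂‖) = 0.816531, sign → tz>0 ⇒ λ=+0.816531
r₁ = λ·B[:,0] = (+0.95647,+0.14379,+0.25396); r₂ = λ·B[:,1] = (-0.08676,+0.97095,-0.22299)
r₃ = r₁×r₂ = (-0.27865,+0.19125,+0.94116); SVD([r₁ r₂ r₃]) → R = UVᵀ:
  R  [+0.95647 -0.08676 -0.27865]
  R  [+0.14379 +0.97095 +0.19125]
  R  [+0.25396 -0.22299 +0.94116]
t = (-0.01582, -0.23549, +0.81653) m
tr R = 2.868579; θ = arccos((tr R − 1)/2) = 0.364536 rad = 20.886°
axis k = ((R−Rᵀ)₃₂, (R−Rᵀ)₁₃, (R−Rᵀ)₂₁) / (2 sinθ) = (-0.580948, -0.746958, +0.323346)
rvec = θ·k = (-0.211776, -0.272293, +0.117871)

rvec=(-0.2118, -0.2723, 0.1179) tvec=(-0.0158, -0.2355, 0.8165)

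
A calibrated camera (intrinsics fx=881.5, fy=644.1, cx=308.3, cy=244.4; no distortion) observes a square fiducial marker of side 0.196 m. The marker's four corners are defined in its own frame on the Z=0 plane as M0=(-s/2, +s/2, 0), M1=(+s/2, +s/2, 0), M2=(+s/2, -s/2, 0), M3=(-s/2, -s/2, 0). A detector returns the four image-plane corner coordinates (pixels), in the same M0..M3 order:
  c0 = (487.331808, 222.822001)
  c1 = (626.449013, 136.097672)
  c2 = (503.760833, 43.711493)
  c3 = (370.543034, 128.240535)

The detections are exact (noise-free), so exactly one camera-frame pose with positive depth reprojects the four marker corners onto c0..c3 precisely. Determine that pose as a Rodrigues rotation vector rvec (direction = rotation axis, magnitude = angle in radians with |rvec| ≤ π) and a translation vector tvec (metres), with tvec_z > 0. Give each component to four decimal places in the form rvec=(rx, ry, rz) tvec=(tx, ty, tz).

Intrinsics K: fx=881.5, fy=644.1, cx=308.3, cy=244.4
Marker side s = 0.196 m; corners in marker frame (Z=0):
  M0 = (-0.0980, +0.0980, 0)
  M1 = (+0.0980, +0.0980, 0)
  M2 = (+0.0980, -0.0980, 0)
  M3 = (-0.0980, -0.0980, 0)
Detected image corners:
  c0 = (487.331808, 222.822001) px
  c1 = (626.449013, 136.097672) px
  c2 = (503.760833, 43.711493) px
  c3 = (370.543034, 128.240535) px
Planar DLT: solve 8×8 A·h = b for H (H[2,2]=1):
  H  [+671.71159 +520.98812 +495.65500]
  H  [-442.84753 +452.98973 +132.08188]
  H  [-0.04578 -0.18079 +1.00000]
B = K⁻¹H; ‖b₁‖=1.027884, ‖b₂‖=1.027884; λ = 2/(‖b₁‖+‖b₂‖) = 0.972872, sign → tz>0 ⇒ λ=+0.972872
r₁ = λ·B[:,0] = (+0.75692,-0.65199,-0.04454); r₂ = λ·B[:,1] = (+0.63651,+0.75095,-0.17588)
r₃ = r₁×r₂ = (+0.14812,+0.10478,+0.98340); SVD([r₁ r₂ r₃]) → R = UVᵀ:
  R  [+0.75692 +0.63651 +0.14812]
  R  [-0.65199 +0.75095 +0.10478]
  R  [-0.04454 -0.17588 +0.98340]
t = (+0.20678, -0.16965, +0.97287) m
tr R = 2.491269; θ = arccos((tr R − 1)/2) = 0.729310 rad = 41.786°
axis k = ((R−Rᵀ)₃₂, (R−Rᵀ)₁₃, (R−Rᵀ)₂₁) / (2 sinθ) = (-0.210595, +0.144562, -0.966826)
rvec = θ·k = (-0.153589, +0.105431, -0.705116)

rvec=(-0.1536, 0.1054, -0.7051) tvec=(0.2068, -0.1696, 0.9729)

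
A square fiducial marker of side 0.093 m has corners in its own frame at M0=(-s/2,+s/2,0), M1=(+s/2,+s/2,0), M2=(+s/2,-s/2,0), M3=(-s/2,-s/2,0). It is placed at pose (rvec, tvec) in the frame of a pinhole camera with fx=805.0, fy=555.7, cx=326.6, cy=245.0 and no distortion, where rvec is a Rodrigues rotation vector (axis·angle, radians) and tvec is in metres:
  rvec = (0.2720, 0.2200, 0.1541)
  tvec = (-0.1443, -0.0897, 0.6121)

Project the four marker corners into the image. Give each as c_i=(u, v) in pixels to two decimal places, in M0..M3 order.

c0=(79.40, 197.85) c1=(189.33, 211.56) c2=(198.56, 126.70) c3=(83.61, 114.92)

Intrinsics K: fx=805.0, fy=555.7, cx=326.6, cy=245.0
Marker side s = 0.093 m; corners in marker frame (Z=0):
  M0 = (-0.0465, +0.0465, 0)
  M1 = (+0.0465, +0.0465, 0)
  M2 = (+0.0465, -0.0465, 0)
  M3 = (-0.0465, -0.0465, 0)
rvec = (0.2720, 0.2200, 0.1541), |rvec| = θ = 0.38227 rad = 21.902°
Rodrigues: sinθ=0.37303, 1−cosθ=0.07218; R = I + sinθ·[k]× + (1−cosθ)·[k]×²:
    [+0.96436 -0.12082 +0.23538]
    [+0.17993 +0.95173 -0.24868]
    [-0.19398 +0.28217 +0.93955]
t = (-0.1443, -0.0897, 0.6121) m
M0: Pc = R·M0+t = (-0.19476, -0.05381, +0.63424); u = 805.0·(-0.19476)/0.63424 + 326.6 = 79.4029, v = 555.7·(-0.05381)/0.63424 + 245.0 = 197.8522
M1: Pc = R·M1+t = (-0.10508, -0.03708, +0.61620); u = 805.0·(-0.10508)/0.61620 + 326.6 = 189.3308, v = 555.7·(-0.03708)/0.61620 + 245.0 = 211.5626
M2: Pc = R·M2+t = (-0.09384, -0.12559, +0.58996); u = 805.0·(-0.09384)/0.58996 + 326.6 = 198.5564, v = 555.7·(-0.12559)/0.58996 + 245.0 = 126.7045
M3: Pc = R·M3+t = (-0.18352, -0.14232, +0.60800); u = 805.0·(-0.18352)/0.60800 + 326.6 = 83.6102, v = 555.7·(-0.14232)/0.60800 + 245.0 = 114.9202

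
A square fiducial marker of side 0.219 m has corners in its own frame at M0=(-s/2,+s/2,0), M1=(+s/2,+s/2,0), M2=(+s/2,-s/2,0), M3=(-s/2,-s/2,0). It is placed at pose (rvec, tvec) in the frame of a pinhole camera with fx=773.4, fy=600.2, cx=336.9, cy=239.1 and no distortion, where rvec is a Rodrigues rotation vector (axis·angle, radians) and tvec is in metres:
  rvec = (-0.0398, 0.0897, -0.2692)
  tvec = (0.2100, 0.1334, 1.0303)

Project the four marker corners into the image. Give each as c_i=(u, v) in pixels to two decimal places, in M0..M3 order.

Intrinsics K: fx=773.4, fy=600.2, cx=336.9, cy=239.1
Marker side s = 0.219 m; corners in marker frame (Z=0):
  M0 = (-0.1095, +0.1095, 0)
  M1 = (+0.1095, +0.1095, 0)
  M2 = (+0.1095, -0.1095, 0)
  M3 = (-0.1095, -0.1095, 0)
rvec = (-0.0398, 0.0897, -0.2692), |rvec| = θ = 0.28653 rad = 16.417°
Rodrigues: sinθ=0.28262, 1−cosθ=0.04077; R = I + sinθ·[k]× + (1−cosθ)·[k]×²:
    [+0.96002 +0.26376 +0.09380]
    [-0.26730 +0.96323 +0.02727]
    [-0.08316 -0.05125 +0.99522]
t = (0.2100, 0.1334, 1.0303) m
M0: Pc = R·M0+t = (+0.13376, +0.26814, +1.03379); u = 773.4·(+0.13376)/1.03379 + 336.9 = 436.9680, v = 600.2·(+0.26814)/1.03379 + 239.1 = 394.7785
M1: Pc = R·M1+t = (+0.34400, +0.20960, +1.01558); u = 773.4·(+0.34400)/1.01558 + 336.9 = 598.8701, v = 600.2·(+0.20960)/1.01558 + 239.1 = 362.9737
M2: Pc = R·M2+t = (+0.28624, -0.00134, +1.02681); u = 773.4·(+0.28624)/1.02681 + 336.9 = 552.4989, v = 600.2·(-0.00134)/1.02681 + 239.1 = 238.3149
M3: Pc = R·M3+t = (+0.07600, +0.05720, +1.04502); u = 773.4·(+0.07600)/1.04502 + 336.9 = 393.1438, v = 600.2·(+0.05720)/1.04502 + 239.1 = 271.9505

c0=(436.97, 394.78) c1=(598.87, 362.97) c2=(552.50, 238.31) c3=(393.14, 271.95)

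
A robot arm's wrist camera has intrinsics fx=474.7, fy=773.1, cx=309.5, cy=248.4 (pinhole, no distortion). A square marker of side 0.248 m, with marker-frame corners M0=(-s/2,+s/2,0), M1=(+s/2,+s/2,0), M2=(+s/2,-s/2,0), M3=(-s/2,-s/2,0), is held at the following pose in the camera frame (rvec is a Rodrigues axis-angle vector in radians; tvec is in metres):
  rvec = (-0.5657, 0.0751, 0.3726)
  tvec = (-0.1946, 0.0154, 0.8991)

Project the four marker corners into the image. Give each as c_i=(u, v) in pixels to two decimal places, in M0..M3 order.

Intrinsics K: fx=474.7, fy=773.1, cx=309.5, cy=248.4
Marker side s = 0.248 m; corners in marker frame (Z=0):
  M0 = (-0.1240, +0.1240, 0)
  M1 = (+0.1240, +0.1240, 0)
  M2 = (+0.1240, -0.1240, 0)
  M3 = (-0.1240, -0.1240, 0)
rvec = (-0.5657, 0.0751, 0.3726), |rvec| = θ = 0.68153 rad = 39.049°
Rodrigues: sinθ=0.62998, 1−cosθ=0.22339; R = I + sinθ·[k]× + (1−cosθ)·[k]×²:
    [+0.93052 -0.36485 -0.03195]
    [+0.32399 +0.77932 +0.53637]
    [-0.17079 -0.50945 +0.84338]
t = (-0.1946, 0.0154, 0.8991) m
M0: Pc = R·M0+t = (-0.35523, +0.07186, +0.85711); u = 474.7·(-0.35523)/0.85711 + 309.5 = 112.7617, v = 773.1·(+0.07186)/0.85711 + 248.4 = 313.2183
M1: Pc = R·M1+t = (-0.12446, +0.15221, +0.81475); u = 474.7·(-0.12446)/0.81475 + 309.5 = 236.9871, v = 773.1·(+0.15221)/0.81475 + 248.4 = 392.8291
M2: Pc = R·M2+t = (-0.03397, -0.04106, +0.94109); u = 474.7·(-0.03397)/0.94109 + 309.5 = 292.3629, v = 773.1·(-0.04106)/0.94109 + 248.4 = 214.6683
M3: Pc = R·M3+t = (-0.26474, -0.12141, +0.98345); u = 474.7·(-0.26474)/0.98345 + 309.5 = 181.7118, v = 773.1·(-0.12141)/0.98345 + 248.4 = 152.9585

c0=(112.76, 313.22) c1=(236.99, 392.83) c2=(292.36, 214.67) c3=(181.71, 152.96)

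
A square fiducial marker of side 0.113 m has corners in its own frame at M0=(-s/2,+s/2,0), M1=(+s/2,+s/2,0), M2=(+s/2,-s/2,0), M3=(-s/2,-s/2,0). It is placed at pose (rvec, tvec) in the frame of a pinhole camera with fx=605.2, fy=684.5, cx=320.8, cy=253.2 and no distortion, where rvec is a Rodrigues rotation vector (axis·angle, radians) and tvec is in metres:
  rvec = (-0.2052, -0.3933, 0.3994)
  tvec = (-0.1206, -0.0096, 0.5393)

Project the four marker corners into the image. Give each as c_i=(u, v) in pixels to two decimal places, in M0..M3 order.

Intrinsics K: fx=605.2, fy=684.5, cx=320.8, cy=253.2
Marker side s = 0.113 m; corners in marker frame (Z=0):
  M0 = (-0.0565, +0.0565, 0)
  M1 = (+0.0565, +0.0565, 0)
  M2 = (+0.0565, -0.0565, 0)
  M3 = (-0.0565, -0.0565, 0)
rvec = (-0.2052, -0.3933, 0.3994), |rvec| = θ = 0.59692 rad = 34.201°
Rodrigues: sinθ=0.56210, 1−cosθ=0.17293; R = I + sinθ·[k]× + (1−cosθ)·[k]×²:
    [+0.84751 -0.33693 -0.41013]
    [+0.41527 +0.90214 +0.11699]
    [+0.33058 -0.26947 +0.90449]
t = (-0.1206, -0.0096, 0.5393) m
M0: Pc = R·M0+t = (-0.18752, +0.01791, +0.50540); u = 605.2·(-0.18752)/0.50540 + 320.8 = 96.2488, v = 684.5·(+0.01791)/0.50540 + 253.2 = 277.4549
M1: Pc = R·M1+t = (-0.09175, +0.06483, +0.54275); u = 605.2·(-0.09175)/0.54275 + 320.8 = 218.4908, v = 684.5·(+0.06483)/0.54275 + 253.2 = 334.9661
M2: Pc = R·M2+t = (-0.05368, -0.03711, +0.57320); u = 605.2·(-0.05368)/0.57320 + 320.8 = 264.1243, v = 684.5·(-0.03711)/0.57320 + 253.2 = 208.8863
M3: Pc = R·M3+t = (-0.14945, -0.08403, +0.53585); u = 605.2·(-0.14945)/0.53585 + 320.8 = 152.0100, v = 684.5·(-0.08403)/0.53585 + 253.2 = 145.8537

c0=(96.25, 277.45) c1=(218.49, 334.97) c2=(264.12, 208.89) c3=(152.01, 145.85)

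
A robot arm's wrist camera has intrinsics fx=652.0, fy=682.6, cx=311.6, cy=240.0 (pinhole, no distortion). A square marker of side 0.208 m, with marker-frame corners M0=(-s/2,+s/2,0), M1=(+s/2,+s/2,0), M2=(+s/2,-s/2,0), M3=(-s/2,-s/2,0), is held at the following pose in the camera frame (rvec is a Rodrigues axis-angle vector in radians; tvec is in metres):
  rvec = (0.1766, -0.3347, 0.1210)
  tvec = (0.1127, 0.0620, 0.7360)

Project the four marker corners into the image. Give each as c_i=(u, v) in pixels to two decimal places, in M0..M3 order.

c0=(311.52, 387.06) c1=(473.12, 389.98) c2=(506.28, 212.50) c3=(340.61, 191.31)

Intrinsics K: fx=652.0, fy=682.6, cx=311.6, cy=240.0
Marker side s = 0.208 m; corners in marker frame (Z=0):
  M0 = (-0.1040, +0.1040, 0)
  M1 = (+0.1040, +0.1040, 0)
  M2 = (+0.1040, -0.1040, 0)
  M3 = (-0.1040, -0.1040, 0)
rvec = (0.1766, -0.3347, 0.1210), |rvec| = θ = 0.39731 rad = 22.764°
Rodrigues: sinθ=0.38694, 1−cosθ=0.07789; R = I + sinθ·[k]× + (1−cosθ)·[k]×²:
    [+0.93750 -0.14701 -0.31542]
    [+0.08867 +0.97739 -0.19197]
    [+0.33651 +0.15201 +0.92933]
t = (0.1127, 0.0620, 0.7360) m
M0: Pc = R·M0+t = (-0.00009, +0.15443, +0.71681); u = 652.0·(-0.00009)/0.71681 + 311.6 = 311.5195, v = 682.6·(+0.15443)/0.71681 + 240.0 = 387.0556
M1: Pc = R·M1+t = (+0.19491, +0.17287, +0.78681); u = 652.0·(+0.19491)/0.78681 + 311.6 = 473.1161, v = 682.6·(+0.17287)/0.78681 + 240.0 = 389.9751
M2: Pc = R·M2+t = (+0.22549, -0.03043, +0.75519); u = 652.0·(+0.22549)/0.75519 + 311.6 = 506.2780, v = 682.6·(-0.03043)/0.75519 + 240.0 = 212.4986
M3: Pc = R·M3+t = (+0.03049, -0.04887, +0.68519); u = 652.0·(+0.03049)/0.68519 + 311.6 = 340.6123, v = 682.6·(-0.04887)/0.68519 + 240.0 = 191.3148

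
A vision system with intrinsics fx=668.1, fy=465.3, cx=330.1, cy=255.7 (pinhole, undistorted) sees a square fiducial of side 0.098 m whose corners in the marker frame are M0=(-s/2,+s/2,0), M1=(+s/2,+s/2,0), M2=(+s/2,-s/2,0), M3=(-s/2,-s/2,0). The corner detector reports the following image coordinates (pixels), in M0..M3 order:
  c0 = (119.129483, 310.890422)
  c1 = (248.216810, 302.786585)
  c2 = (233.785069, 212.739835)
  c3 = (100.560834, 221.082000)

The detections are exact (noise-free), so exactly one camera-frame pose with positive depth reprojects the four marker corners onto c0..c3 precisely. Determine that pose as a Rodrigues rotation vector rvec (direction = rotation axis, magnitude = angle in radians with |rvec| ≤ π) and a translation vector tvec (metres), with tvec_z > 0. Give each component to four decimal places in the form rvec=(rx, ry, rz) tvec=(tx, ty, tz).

rvec=(0.1605, -0.0084, -0.0895) tvec=(-0.1151, 0.0074, 0.4975)

Intrinsics K: fx=668.1, fy=465.3, cx=330.1, cy=255.7
Marker side s = 0.098 m; corners in marker frame (Z=0):
  M0 = (-0.0490, +0.0490, 0)
  M1 = (+0.0490, +0.0490, 0)
  M2 = (+0.0490, -0.0490, 0)
  M3 = (-0.0490, -0.0490, 0)
Detected image corners:
  c0 = (119.129483, 310.890422) px
  c1 = (248.216810, 302.786585) px
  c2 = (233.785069, 212.739835) px
  c3 = (100.560834, 221.082000) px
Planar DLT: solve 8×8 A·h = b for H (H[2,2]=1):
  H  [+1338.40580 +224.77586 +175.56063]
  H  [-83.27088 +1001.83689 +262.58270]
  H  [+0.00236 +0.32156 +1.00000]
B = K⁻¹H; ‖b₁‖=2.010235, ‖b₂‖=2.010235; λ = 2/(‖b₁‖+‖b₂‖) = 0.497454, sign → tz>0 ⇒ λ=+0.497454
r₁ = λ·B[:,0] = (+0.99597,-0.08967,+0.00117); r₂ = λ·B[:,1] = (+0.08833,+0.98316,+0.15996)
r₃ = r₁×r₂ = (-0.01550,-0.15921,+0.98712); SVD([r₁ r₂ r₃]) → R = UVᵀ:
  R  [+0.99597 +0.08833 -0.01550]
  R  [-0.08967 +0.98316 -0.15921]
  R  [+0.00117 +0.15996 +0.98712]
t = (-0.11507, +0.00736, +0.49745) m
tr R = 2.966257; θ = arccos((tr R − 1)/2) = 0.183952 rad = 10.540°
axis k = ((R−Rᵀ)₃₂, (R−Rᵀ)₁₃, (R−Rᵀ)₂₁) / (2 sinθ) = (+0.872458, -0.045574, -0.486559)
rvec = θ·k = (+0.160491, -0.008383, -0.089504)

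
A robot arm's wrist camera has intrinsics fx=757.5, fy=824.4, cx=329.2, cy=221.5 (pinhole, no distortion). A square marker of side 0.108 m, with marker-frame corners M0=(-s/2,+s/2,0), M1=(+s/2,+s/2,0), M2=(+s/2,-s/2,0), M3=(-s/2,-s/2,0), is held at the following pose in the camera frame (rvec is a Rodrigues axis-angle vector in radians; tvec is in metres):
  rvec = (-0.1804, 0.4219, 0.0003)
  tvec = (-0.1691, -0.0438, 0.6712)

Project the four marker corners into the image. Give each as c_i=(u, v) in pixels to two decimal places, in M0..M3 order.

c0=(85.03, 235.17) c1=(184.93, 230.95) c2=(193.73, 97.65) c3=(95.95, 110.11)

Intrinsics K: fx=757.5, fy=824.4, cx=329.2, cy=221.5
Marker side s = 0.108 m; corners in marker frame (Z=0):
  M0 = (-0.0540, +0.0540, 0)
  M1 = (+0.0540, +0.0540, 0)
  M2 = (+0.0540, -0.0540, 0)
  M3 = (-0.0540, -0.0540, 0)
rvec = (-0.1804, 0.4219, 0.0003), |rvec| = θ = 0.45885 rad = 26.290°
Rodrigues: sinθ=0.44292, 1−cosθ=0.10344; R = I + sinθ·[k]× + (1−cosθ)·[k]×²:
    [+0.91255 -0.03768 +0.40722]
    [-0.03710 +0.98401 +0.17420]
    [-0.40728 -0.17407 +0.89656]
t = (-0.1691, -0.0438, 0.6712) m
M0: Pc = R·M0+t = (-0.22041, +0.01134, +0.68379); u = 757.5·(-0.22041)/0.68379 + 329.2 = 85.0288, v = 824.4·(+0.01134)/0.68379 + 221.5 = 235.1720
M1: Pc = R·M1+t = (-0.12186, +0.00733, +0.63981); u = 757.5·(-0.12186)/0.63981 + 329.2 = 184.9272, v = 824.4·(+0.00733)/0.63981 + 221.5 = 230.9488
M2: Pc = R·M2+t = (-0.11779, -0.09894, +0.65861); u = 757.5·(-0.11779)/0.65861 + 329.2 = 193.7262, v = 824.4·(-0.09894)/0.65861 + 221.5 = 97.6534
M3: Pc = R·M3+t = (-0.21634, -0.09493, +0.70259); u = 757.5·(-0.21634)/0.70259 + 329.2 = 95.9501, v = 824.4·(-0.09493)/0.70259 + 221.5 = 110.1086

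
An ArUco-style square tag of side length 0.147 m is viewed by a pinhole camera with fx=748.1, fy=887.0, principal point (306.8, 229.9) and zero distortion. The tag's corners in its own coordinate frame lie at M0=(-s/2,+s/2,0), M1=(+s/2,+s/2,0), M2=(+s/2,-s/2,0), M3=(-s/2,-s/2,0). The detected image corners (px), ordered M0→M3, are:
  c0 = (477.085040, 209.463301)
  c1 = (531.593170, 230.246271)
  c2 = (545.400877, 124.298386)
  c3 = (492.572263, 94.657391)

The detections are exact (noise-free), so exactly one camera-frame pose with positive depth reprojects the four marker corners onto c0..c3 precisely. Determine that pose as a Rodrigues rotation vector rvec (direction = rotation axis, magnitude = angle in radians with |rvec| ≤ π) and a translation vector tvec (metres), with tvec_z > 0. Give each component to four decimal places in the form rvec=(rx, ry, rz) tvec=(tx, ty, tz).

Intrinsics K: fx=748.1, fy=887.0, cx=306.8, cy=229.9
Marker side s = 0.147 m; corners in marker frame (Z=0):
  M0 = (-0.0735, +0.0735, 0)
  M1 = (+0.0735, +0.0735, 0)
  M2 = (+0.0735, -0.0735, 0)
  M3 = (-0.0735, -0.0735, 0)
Detected image corners:
  c0 = (477.085040, 209.463301) px
  c1 = (531.593170, 230.246271) px
  c2 = (545.400877, 124.298386) px
  c3 = (492.572263, 94.657391) px
Planar DLT: solve 8×8 A·h = b for H (H[2,2]=1):
  H  [+651.42912 -130.17794 +512.79906]
  H  [+263.80241 +739.72117 +164.94096]
  H  [+0.55967 -0.06014 +1.00000]
B = K⁻¹H; ‖b₁‖=0.864667, ‖b₂‖=0.864667; λ = 2/(‖b₁‖+‖b₂‖) = 1.156514, sign → tz>0 ⇒ λ=+1.156514
r₁ = λ·B[:,0] = (+0.74162,+0.17619,+0.64727); r₂ = λ·B[:,1] = (-0.17272,+0.98251,-0.06955)
r₃ = r₁×r₂ = (-0.64820,-0.06022,+0.75908); SVD([r₁ r₂ r₃]) → R = UVᵀ:
  R  [+0.74162 -0.17272 -0.64820]
  R  [+0.17619 +0.98251 -0.06022]
  R  [+0.64727 -0.06955 +0.75908]
t = (+0.31846, -0.08470, +1.15651) m
tr R = 2.483213; θ = arccos((tr R − 1)/2) = 0.735334 rad = 42.132°
axis k = ((R−Rᵀ)₃₂, (R−Rᵀ)₁₃, (R−Rᵀ)₂₁) / (2 sinθ) = (-0.006955, -0.965567, +0.260062)
rvec = θ·k = (-0.005114, -0.710015, +0.191233)

rvec=(-0.0051, -0.7100, 0.1912) tvec=(0.3185, -0.0847, 1.1565)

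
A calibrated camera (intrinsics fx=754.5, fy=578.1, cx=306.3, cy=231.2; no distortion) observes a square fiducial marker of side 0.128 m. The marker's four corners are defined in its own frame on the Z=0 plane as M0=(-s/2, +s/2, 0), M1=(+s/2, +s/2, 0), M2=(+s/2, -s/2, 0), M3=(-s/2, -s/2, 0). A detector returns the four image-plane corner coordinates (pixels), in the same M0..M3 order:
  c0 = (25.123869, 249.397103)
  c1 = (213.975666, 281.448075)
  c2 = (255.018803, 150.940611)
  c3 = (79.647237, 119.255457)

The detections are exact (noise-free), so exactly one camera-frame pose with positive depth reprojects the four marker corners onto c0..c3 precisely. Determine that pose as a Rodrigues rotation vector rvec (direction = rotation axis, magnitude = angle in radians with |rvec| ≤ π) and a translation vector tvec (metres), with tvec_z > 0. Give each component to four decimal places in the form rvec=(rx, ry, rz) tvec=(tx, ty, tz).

rvec=(-0.2840, -0.0909, 0.2143) tvec=(-0.1120, -0.0300, 0.5235)

Intrinsics K: fx=754.5, fy=578.1, cx=306.3, cy=231.2
Marker side s = 0.128 m; corners in marker frame (Z=0):
  M0 = (-0.0640, +0.0640, 0)
  M1 = (+0.0640, +0.0640, 0)
  M2 = (+0.0640, -0.0640, 0)
  M3 = (-0.0640, -0.0640, 0)
Detected image corners:
  c0 = (25.123869, 249.397103) px
  c1 = (213.975666, 281.448075) px
  c2 = (255.018803, 150.940611) px
  c3 = (79.647237, 119.255457) px
Planar DLT: solve 8×8 A·h = b for H (H[2,2]=1):
  H  [+1437.00299 -451.65402 +144.93490]
  H  [+271.40356 +908.26087 +198.08595]
  H  [+0.11228 -0.54884 +1.00000]
B = K⁻¹H; ‖b₁‖=1.910166, ‖b₂‖=1.910166; λ = 2/(‖b₁‖+‖b₂‖) = 0.523515, sign → tz>0 ⇒ λ=+0.523515
r₁ = λ·B[:,0] = (+0.97321,+0.22227,+0.05878); r₂ = λ·B[:,1] = (-0.19674,+0.93741,-0.28732)
r₃ = r₁×r₂ = (-0.11896,+0.26806,+0.95603); SVD([r₁ r₂ r₃]) → R = UVᵀ:
  R  [+0.97321 -0.19674 -0.11896]
  R  [+0.22227 +0.93741 +0.26806]
  R  [+0.05878 -0.28732 +0.95603]
t = (-0.11196, -0.02999, +0.52351) m
tr R = 2.866651; θ = arccos((tr R − 1)/2) = 0.367230 rad = 21.041°
axis k = ((R−Rᵀ)₃₂, (R−Rᵀ)₁₃, (R−Rᵀ)₂₁) / (2 sinθ) = (-0.773450, -0.247529, +0.583528)
rvec = θ·k = (-0.284034, -0.090900, +0.214289)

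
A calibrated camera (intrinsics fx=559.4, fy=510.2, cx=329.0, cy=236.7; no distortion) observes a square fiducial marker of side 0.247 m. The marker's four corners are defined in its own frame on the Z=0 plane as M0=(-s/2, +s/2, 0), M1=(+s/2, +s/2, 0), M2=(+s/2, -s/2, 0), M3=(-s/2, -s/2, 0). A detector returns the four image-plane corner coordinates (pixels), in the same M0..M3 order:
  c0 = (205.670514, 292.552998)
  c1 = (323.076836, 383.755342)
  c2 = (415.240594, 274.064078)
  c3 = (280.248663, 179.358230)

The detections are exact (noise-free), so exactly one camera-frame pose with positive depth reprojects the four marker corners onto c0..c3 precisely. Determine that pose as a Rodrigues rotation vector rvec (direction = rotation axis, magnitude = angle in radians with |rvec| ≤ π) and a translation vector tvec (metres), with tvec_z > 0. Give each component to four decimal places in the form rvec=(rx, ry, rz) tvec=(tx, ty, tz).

rvec=(0.2901, 0.2992, 0.6187) tvec=(-0.0404, 0.0782, 0.8428)

Intrinsics K: fx=559.4, fy=510.2, cx=329.0, cy=236.7
Marker side s = 0.247 m; corners in marker frame (Z=0):
  M0 = (-0.1235, +0.1235, 0)
  M1 = (+0.1235, +0.1235, 0)
  M2 = (+0.1235, -0.1235, 0)
  M3 = (-0.1235, -0.1235, 0)
Detected image corners:
  c0 = (205.670514, 292.552998) px
  c1 = (323.076836, 383.755342) px
  c2 = (415.240594, 274.064078) px
  c3 = (280.248663, 179.358230) px
Planar DLT: solve 8×8 A·h = b for H (H[2,2]=1):
  H  [+441.35047 -208.64502 +302.18273]
  H  [+313.45581 +569.42172 +284.03839]
  H  [-0.22133 +0.41795 +1.00000]
B = K⁻¹H; ‖b₁‖=1.186585, ‖b₂‖=1.186585; λ = 2/(‖b₁‖+‖b₂‖) = 0.842755, sign → tz>0 ⇒ λ=+0.842755
r₁ = λ·B[:,0] = (+0.77461,+0.60431,-0.18653); r₂ = λ·B[:,1] = (-0.52149,+0.77717,+0.35223)
r₃ = r₁×r₂ = (+0.35781,-0.17557,+0.91714); SVD([r₁ r₂ r₃]) → R = UVᵀ:
  R  [+0.77461 -0.52149 +0.35781]
  R  [+0.60431 +0.77717 -0.17557]
  R  [-0.18653 +0.35223 +0.91714]
t = (-0.04040, +0.07819, +0.84275) m
tr R = 2.468918; θ = arccos((tr R − 1)/2) = 0.745927 rad = 42.738°
axis k = ((R−Rᵀ)₃₂, (R−Rᵀ)₁₃, (R−Rᵀ)₂₁) / (2 sinθ) = (+0.388854, +0.401045, +0.829431)
rvec = θ·k = (+0.290056, +0.299150, +0.618695)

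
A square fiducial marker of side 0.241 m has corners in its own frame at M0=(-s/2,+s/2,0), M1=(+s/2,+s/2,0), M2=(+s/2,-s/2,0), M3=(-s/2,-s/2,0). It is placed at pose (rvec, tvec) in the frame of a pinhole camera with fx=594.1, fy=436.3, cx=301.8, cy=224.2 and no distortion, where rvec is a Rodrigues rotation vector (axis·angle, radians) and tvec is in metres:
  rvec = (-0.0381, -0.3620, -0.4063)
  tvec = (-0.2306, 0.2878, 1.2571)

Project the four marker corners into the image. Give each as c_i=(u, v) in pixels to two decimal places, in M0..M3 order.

Intrinsics K: fx=594.1, fy=436.3, cx=301.8, cy=224.2
Marker side s = 0.241 m; corners in marker frame (Z=0):
  M0 = (-0.1205, +0.1205, 0)
  M1 = (+0.1205, +0.1205, 0)
  M2 = (+0.1205, -0.1205, 0)
  M3 = (-0.1205, -0.1205, 0)
rvec = (-0.0381, -0.3620, -0.4063), |rvec| = θ = 0.54550 rad = 31.255°
Rodrigues: sinθ=0.51885, 1−cosθ=0.14513; R = I + sinθ·[k]× + (1−cosθ)·[k]×²:
    [+0.85557 +0.39317 -0.33676]
    [-0.37972 +0.91878 +0.10797]
    [+0.35186 +0.03550 +0.93538]
t = (-0.2306, 0.2878, 1.2571) m
M0: Pc = R·M0+t = (-0.28632, +0.44427, +1.21898); u = 594.1·(-0.28632)/1.21898 + 301.8 = 162.2550, v = 436.3·(+0.44427)/1.21898 + 224.2 = 383.2140
M1: Pc = R·M1+t = (-0.08013, +0.35276, +1.30378); u = 594.1·(-0.08013)/1.30378 + 301.8 = 265.2885, v = 436.3·(+0.35276)/1.30378 + 224.2 = 342.2476
M2: Pc = R·M2+t = (-0.17488, +0.13133, +1.29522); u = 594.1·(-0.17488)/1.29522 + 301.8 = 221.5846, v = 436.3·(+0.13133)/1.29522 + 224.2 = 268.4393
M3: Pc = R·M3+t = (-0.38107, +0.22284, +1.21042); u = 594.1·(-0.38107)/1.21042 + 301.8 = 114.7612, v = 436.3·(+0.22284)/1.21042 + 224.2 = 304.5244

c0=(162.26, 383.21) c1=(265.29, 342.25) c2=(221.58, 268.44) c3=(114.76, 304.52)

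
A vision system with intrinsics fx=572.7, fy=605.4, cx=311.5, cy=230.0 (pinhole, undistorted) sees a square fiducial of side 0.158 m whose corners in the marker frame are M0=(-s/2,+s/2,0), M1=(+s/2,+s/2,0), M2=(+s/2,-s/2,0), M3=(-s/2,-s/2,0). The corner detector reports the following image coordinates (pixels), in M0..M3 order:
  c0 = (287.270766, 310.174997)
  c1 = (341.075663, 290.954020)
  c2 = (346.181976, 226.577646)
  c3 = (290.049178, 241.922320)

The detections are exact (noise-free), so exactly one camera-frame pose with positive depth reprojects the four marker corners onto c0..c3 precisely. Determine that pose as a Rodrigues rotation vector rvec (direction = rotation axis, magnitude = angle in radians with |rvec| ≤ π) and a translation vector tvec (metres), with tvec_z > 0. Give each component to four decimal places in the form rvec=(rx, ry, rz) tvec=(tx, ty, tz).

rvec=(0.4025, -0.6595, -0.0802) tvec=(0.0126, 0.0810, 1.2937)

Intrinsics K: fx=572.7, fy=605.4, cx=311.5, cy=230.0
Marker side s = 0.158 m; corners in marker frame (Z=0):
  M0 = (-0.0790, +0.0790, 0)
  M1 = (+0.0790, +0.0790, 0)
  M2 = (+0.0790, -0.0790, 0)
  M3 = (-0.0790, -0.0790, 0)
Detected image corners:
  c0 = (287.270766, 310.174997) px
  c1 = (341.075663, 290.954020) px
  c2 = (346.181976, 226.577646) px
  c3 = (290.049178, 241.922320) px
Planar DLT: solve 8×8 A·h = b for H (H[2,2]=1):
  H  [+489.42212 +69.68732 +317.07079]
  H  [+10.17336 +499.54782 +267.88757]
  H  [+0.44819 +0.30018 +1.00000]
B = K⁻¹H; ‖b₁‖=0.772992, ‖b₂‖=0.772992; λ = 2/(‖b₁‖+‖b₂‖) = 1.293675, sign → tz>0 ⇒ λ=+1.293675
r₁ = λ·B[:,0] = (+0.79019,-0.19854,+0.57981); r₂ = λ·B[:,1] = (-0.05380,+0.91995,+0.38833)
r₃ = r₁×r₂ = (-0.61050,-0.33805,+0.71625); SVD([r₁ r₂ r₃]) → R = UVᵀ:
  R  [+0.79019 -0.05380 -0.61050]
  R  [-0.19854 +0.91995 -0.33805]
  R  [+0.57981 +0.38833 +0.71625]
t = (+0.01258, +0.08096, +1.29368) m
tr R = 2.426387; θ = arccos((tr R − 1)/2) = 0.776753 rad = 44.505°
axis k = ((R−Rᵀ)₃₂, (R−Rᵀ)₁₃, (R−Rᵀ)₂₁) / (2 sinθ) = (+0.518132, -0.849047, -0.103240)
rvec = θ·k = (+0.402460, -0.659499, -0.080192)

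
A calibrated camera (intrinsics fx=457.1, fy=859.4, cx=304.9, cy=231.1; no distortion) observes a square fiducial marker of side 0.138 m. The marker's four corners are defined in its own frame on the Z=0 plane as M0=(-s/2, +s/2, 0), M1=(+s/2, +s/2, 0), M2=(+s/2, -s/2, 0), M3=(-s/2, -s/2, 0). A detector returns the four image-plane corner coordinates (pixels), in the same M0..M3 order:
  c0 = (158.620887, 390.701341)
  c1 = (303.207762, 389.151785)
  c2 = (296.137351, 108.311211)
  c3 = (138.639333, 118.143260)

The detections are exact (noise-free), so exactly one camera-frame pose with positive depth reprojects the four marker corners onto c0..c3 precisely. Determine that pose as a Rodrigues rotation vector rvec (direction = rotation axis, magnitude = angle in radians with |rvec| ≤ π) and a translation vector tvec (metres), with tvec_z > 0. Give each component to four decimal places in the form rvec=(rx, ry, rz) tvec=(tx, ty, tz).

Intrinsics K: fx=457.1, fy=859.4, cx=304.9, cy=231.1
Marker side s = 0.138 m; corners in marker frame (Z=0):
  M0 = (-0.0690, +0.0690, 0)
  M1 = (+0.0690, +0.0690, 0)
  M2 = (+0.0690, -0.0690, 0)
  M3 = (-0.0690, -0.0690, 0)
Detected image corners:
  c0 = (158.620887, 390.701341) px
  c1 = (303.207762, 389.151785) px
  c2 = (296.137351, 108.311211) px
  c3 = (138.639333, 118.143260) px
Planar DLT: solve 8×8 A·h = b for H (H[2,2]=1):
  H  [+1046.77189 +241.60713 +223.38695]
  H  [-91.18676 +2165.06909 +257.70421]
  H  [-0.20379 +0.63767 +1.00000]
B = K⁻¹H; ‖b₁‖=2.435049, ‖b₂‖=2.435049; λ = 2/(‖b₁‖+‖b₂‖) = 0.410669, sign → tz>0 ⇒ λ=+0.410669
r₁ = λ·B[:,0] = (+0.99627,-0.02107,-0.08369); r₂ = λ·B[:,1] = (+0.04239,+0.96417,+0.26187)
r₃ = r₁×r₂ = (+0.07518,-0.26444,+0.96147); SVD([r₁ r₂ r₃]) → R = UVᵀ:
  R  [+0.99627 +0.04239 +0.07518]
  R  [-0.02107 +0.96417 -0.26444]
  R  [-0.08369 +0.26187 +0.96147]
t = (-0.07323, +0.01271, +0.41067) m
tr R = 2.921907; θ = arccos((tr R − 1)/2) = 0.280368 rad = 16.064°
axis k = ((R−Rᵀ)₃₂, (R−Rᵀ)₁₃, (R−Rᵀ)₂₁) / (2 sinθ) = (+0.951024, +0.287064, -0.114664)
rvec = θ·k = (+0.266637, +0.080484, -0.032148)

rvec=(0.2666, 0.0805, -0.0321) tvec=(-0.0732, 0.0127, 0.4107)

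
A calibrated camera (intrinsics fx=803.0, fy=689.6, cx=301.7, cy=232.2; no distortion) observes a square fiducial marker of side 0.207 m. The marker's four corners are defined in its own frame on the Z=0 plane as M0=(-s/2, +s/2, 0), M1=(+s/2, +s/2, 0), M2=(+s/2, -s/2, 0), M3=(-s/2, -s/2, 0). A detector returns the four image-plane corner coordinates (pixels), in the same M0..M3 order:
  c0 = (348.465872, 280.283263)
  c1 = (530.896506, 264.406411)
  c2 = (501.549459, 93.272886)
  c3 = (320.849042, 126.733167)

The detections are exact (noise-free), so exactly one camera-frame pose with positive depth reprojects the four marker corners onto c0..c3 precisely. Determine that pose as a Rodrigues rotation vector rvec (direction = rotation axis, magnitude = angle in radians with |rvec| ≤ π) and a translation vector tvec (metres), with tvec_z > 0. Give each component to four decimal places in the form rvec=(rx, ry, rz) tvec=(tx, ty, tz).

rvec=(0.0664, 0.4658, -0.1446) tvec=(0.1292, -0.0507, 0.8725)

Intrinsics K: fx=803.0, fy=689.6, cx=301.7, cy=232.2
Marker side s = 0.207 m; corners in marker frame (Z=0):
  M0 = (-0.1035, +0.1035, 0)
  M1 = (+0.1035, +0.1035, 0)
  M2 = (+0.1035, -0.1035, 0)
  M3 = (-0.1035, -0.1035, 0)
Detected image corners:
  c0 = (348.465872, 280.283263) px
  c1 = (530.896506, 264.406411) px
  c2 = (501.549459, 93.272886) px
  c3 = (320.849042, 126.733167) px
Planar DLT: solve 8×8 A·h = b for H (H[2,2]=1):
  H  [+656.81098 +152.34760 +420.62598]
  H  [-218.02465 +788.71369 +192.13084]
  H  [-0.51789 +0.03521 +1.00000]
B = K⁻¹H; ‖b₁‖=1.146091, ‖b₂‖=1.146091; λ = 2/(‖b₁‖+‖b₂‖) = 0.872531, sign → tz>0 ⇒ λ=+0.872531
r₁ = λ·B[:,0] = (+0.88346,-0.12371,-0.45188); r₂ = λ·B[:,1] = (+0.15400,+0.98759,+0.03072)
r₃ = r₁×r₂ = (+0.44247,-0.09673,+0.89155); SVD([r₁ r₂ r₃]) → R = UVᵀ:
  R  [+0.88346 +0.15400 +0.44247]
  R  [-0.12371 +0.98759 -0.09673]
  R  [-0.45188 +0.03072 +0.89155]
t = (+0.12922, -0.05070, +0.87253) m
tr R = 2.762606; θ = arccos((tr R − 1)/2) = 0.492184 rad = 28.200°
axis k = ((R−Rᵀ)₃₂, (R−Rᵀ)₁₃, (R−Rᵀ)₂₁) / (2 sinθ) = (+0.134846, +0.946297, -0.293834)
rvec = θ·k = (+0.066369, +0.465752, -0.144620)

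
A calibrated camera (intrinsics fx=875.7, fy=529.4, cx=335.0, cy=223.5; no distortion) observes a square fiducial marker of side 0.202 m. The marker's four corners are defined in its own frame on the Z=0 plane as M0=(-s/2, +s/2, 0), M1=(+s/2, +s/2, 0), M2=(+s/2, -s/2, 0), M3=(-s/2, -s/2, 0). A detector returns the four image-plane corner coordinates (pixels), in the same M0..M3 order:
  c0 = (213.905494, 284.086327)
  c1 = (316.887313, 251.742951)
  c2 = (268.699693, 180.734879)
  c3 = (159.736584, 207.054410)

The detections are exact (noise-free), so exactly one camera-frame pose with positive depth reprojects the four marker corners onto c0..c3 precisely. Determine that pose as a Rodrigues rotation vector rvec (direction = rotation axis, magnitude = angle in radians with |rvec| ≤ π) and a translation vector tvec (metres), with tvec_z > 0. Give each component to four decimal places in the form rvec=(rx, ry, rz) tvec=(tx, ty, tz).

rvec=(-0.0276, -0.6255, -0.4022) tvec=(-0.1411, 0.0177, 1.3331)

Intrinsics K: fx=875.7, fy=529.4, cx=335.0, cy=223.5
Marker side s = 0.202 m; corners in marker frame (Z=0):
  M0 = (-0.1010, +0.1010, 0)
  M1 = (+0.1010, +0.1010, 0)
  M2 = (+0.1010, -0.1010, 0)
  M3 = (-0.1010, -0.1010, 0)
Detected image corners:
  c0 = (213.905494, 284.086327) px
  c1 = (316.887313, 251.742951) px
  c2 = (268.699693, 180.734879) px
  c3 = (159.736584, 207.054410) px
Planar DLT: solve 8×8 A·h = b for H (H[2,2]=1):
  H  [+627.89055 +269.79228 +242.29842]
  H  [-45.76950 +382.23152 +230.53230]
  H  [+0.43110 +0.07122 +1.00000]
B = K⁻¹H; ‖b₁‖=0.750152, ‖b₂‖=0.750152; λ = 2/(‖b₁‖+‖b₂‖) = 1.333064, sign → tz>0 ⇒ λ=+1.333064
r₁ = λ·B[:,0] = (+0.73598,-0.35787,+0.57468); r₂ = λ·B[:,1] = (+0.37438,+0.92240,+0.09494)
r₃ = r₁×r₂ = (-0.56407,+0.14528,+0.81285); SVD([r₁ r₂ r₃]) → R = UVᵀ:
  R  [+0.73598 +0.37438 -0.56407]
  R  [-0.35787 +0.92240 +0.14528]
  R  [+0.57468 +0.09494 +0.81285]
t = (-0.14112, +0.01771, +1.33306) m
tr R = 2.471233; θ = arccos((tr R − 1)/2) = 0.744220 rad = 42.641°
axis k = ((R−Rᵀ)₃₂, (R−Rᵀ)₁₃, (R−Rᵀ)₂₁) / (2 sinθ) = (-0.037152, -0.840532, -0.540486)
rvec = θ·k = (-0.027650, -0.625541, -0.402241)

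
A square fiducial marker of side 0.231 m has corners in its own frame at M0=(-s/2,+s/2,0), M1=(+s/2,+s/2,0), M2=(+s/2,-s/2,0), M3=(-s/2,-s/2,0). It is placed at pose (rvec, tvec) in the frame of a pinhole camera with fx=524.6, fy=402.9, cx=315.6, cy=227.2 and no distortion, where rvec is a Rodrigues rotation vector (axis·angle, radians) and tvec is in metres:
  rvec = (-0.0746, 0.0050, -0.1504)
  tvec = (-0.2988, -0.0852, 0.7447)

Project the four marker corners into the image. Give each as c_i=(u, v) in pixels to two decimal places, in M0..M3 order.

Intrinsics K: fx=524.6, fy=402.9, cx=315.6, cy=227.2
Marker side s = 0.231 m; corners in marker frame (Z=0):
  M0 = (-0.1155, +0.1155, 0)
  M1 = (+0.1155, +0.1155, 0)
  M2 = (+0.1155, -0.1155, 0)
  M3 = (-0.1155, -0.1155, 0)
rvec = (-0.0746, 0.0050, -0.1504), |rvec| = θ = 0.16796 rad = 9.623°
Rodrigues: sinθ=0.16717, 1−cosθ=0.01407; R = I + sinθ·[k]× + (1−cosθ)·[k]×²:
    [+0.98870 +0.14951 +0.01057]
    [-0.14988 +0.98594 +0.07387]
    [+0.00062 -0.07462 +0.99721]
t = (-0.2988, -0.0852, 0.7447) m
M0: Pc = R·M0+t = (-0.39573, +0.04599, +0.73601); u = 524.6·(-0.39573)/0.73601 + 315.6 = 33.5404, v = 402.9·(+0.04599)/0.73601 + 227.2 = 252.3740
M1: Pc = R·M1+t = (-0.16734, +0.01136, +0.73615); u = 524.6·(-0.16734)/0.73615 + 315.6 = 196.3519, v = 402.9·(+0.01136)/0.73615 + 227.2 = 233.4201
M2: Pc = R·M2+t = (-0.20187, -0.21639, +0.75339); u = 524.6·(-0.20187)/0.75339 + 315.6 = 175.0322, v = 402.9·(-0.21639)/0.75339 + 227.2 = 111.4799
M3: Pc = R·M3+t = (-0.43026, -0.18176, +0.75325); u = 524.6·(-0.43026)/0.75325 + 315.6 = 15.9426, v = 402.9·(-0.18176)/0.75325 + 227.2 = 129.9768

c0=(33.54, 252.37) c1=(196.35, 233.42) c2=(175.03, 111.48) c3=(15.94, 129.98)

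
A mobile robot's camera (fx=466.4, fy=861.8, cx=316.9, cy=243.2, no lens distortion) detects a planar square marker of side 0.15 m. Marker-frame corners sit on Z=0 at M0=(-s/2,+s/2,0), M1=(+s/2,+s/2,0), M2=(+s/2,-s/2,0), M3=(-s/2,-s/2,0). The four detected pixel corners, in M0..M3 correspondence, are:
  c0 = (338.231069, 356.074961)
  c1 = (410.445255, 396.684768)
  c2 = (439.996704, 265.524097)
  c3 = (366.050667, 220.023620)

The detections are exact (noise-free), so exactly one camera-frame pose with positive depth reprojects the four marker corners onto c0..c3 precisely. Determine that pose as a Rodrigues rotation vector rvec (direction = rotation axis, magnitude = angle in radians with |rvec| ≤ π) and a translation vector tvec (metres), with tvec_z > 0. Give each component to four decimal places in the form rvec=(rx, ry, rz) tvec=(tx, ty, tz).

rvec=(0.2232, -0.1181, 0.3261) tvec=(0.1356, 0.0691, 0.8785)

Intrinsics K: fx=466.4, fy=861.8, cx=316.9, cy=243.2
Marker side s = 0.15 m; corners in marker frame (Z=0):
  M0 = (-0.0750, +0.0750, 0)
  M1 = (+0.0750, +0.0750, 0)
  M2 = (+0.0750, -0.0750, 0)
  M3 = (-0.0750, -0.0750, 0)
Detected image corners:
  c0 = (338.231069, 356.074961) px
  c1 = (410.445255, 396.684768) px
  c2 = (439.996704, 265.524097) px
  c3 = (366.050667, 220.023620) px
Planar DLT: solve 8×8 A·h = b for H (H[2,2]=1):
  H  [+553.73756 -103.74927 +388.90841]
  H  [+339.83181 +960.23836 +310.98236]
  H  [+0.17144 +0.22528 +1.00000]
B = K⁻¹H; ‖b₁‖=1.138257, ‖b₂‖=1.138257; λ = 2/(‖b₁‖+‖b₂‖) = 0.878536, sign → tz>0 ⇒ λ=+0.878536
r₁ = λ·B[:,0] = (+0.94071,+0.30393,+0.15061); r₂ = λ·B[:,1] = (-0.32990,+0.92303,+0.19792)
r₃ = r₁×r₂ = (-0.07887,-0.23587,+0.96858); SVD([r₁ r₂ r₃]) → R = UVᵀ:
  R  [+0.94071 -0.32990 -0.07887]
  R  [+0.30393 +0.92303 -0.23587]
  R  [+0.15061 +0.19792 +0.96858]
t = (+0.13564, +0.06910, +0.87854) m
tr R = 2.832327; θ = arccos((tr R − 1)/2) = 0.412395 rad = 23.628°
axis k = ((R−Rᵀ)₃₂, (R−Rᵀ)₁₃, (R−Rᵀ)₂₁) / (2 sinθ) = (+0.541145, -0.286278, +0.790700)
rvec = θ·k = (+0.223165, -0.118060, +0.326080)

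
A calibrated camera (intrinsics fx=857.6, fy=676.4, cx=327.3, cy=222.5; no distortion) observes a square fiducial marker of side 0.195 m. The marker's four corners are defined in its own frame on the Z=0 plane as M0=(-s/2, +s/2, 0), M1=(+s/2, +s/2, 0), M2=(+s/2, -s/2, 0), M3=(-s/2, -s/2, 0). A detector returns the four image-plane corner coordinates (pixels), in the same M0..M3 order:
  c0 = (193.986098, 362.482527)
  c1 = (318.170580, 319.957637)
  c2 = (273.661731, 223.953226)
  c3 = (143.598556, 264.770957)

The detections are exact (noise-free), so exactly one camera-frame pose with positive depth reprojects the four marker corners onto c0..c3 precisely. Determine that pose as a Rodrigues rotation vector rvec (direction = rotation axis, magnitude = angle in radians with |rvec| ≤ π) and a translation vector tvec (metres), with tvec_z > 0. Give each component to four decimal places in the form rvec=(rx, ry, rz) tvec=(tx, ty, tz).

Intrinsics K: fx=857.6, fy=676.4, cx=327.3, cy=222.5
Marker side s = 0.195 m; corners in marker frame (Z=0):
  M0 = (-0.0975, +0.0975, 0)
  M1 = (+0.0975, +0.0975, 0)
  M2 = (+0.0975, -0.0975, 0)
  M3 = (-0.0975, -0.0975, 0)
Detected image corners:
  c0 = (193.986098, 362.482527) px
  c1 = (318.170580, 319.957637) px
  c2 = (273.661731, 223.953226) px
  c3 = (143.598556, 264.770957) px
Planar DLT: solve 8×8 A·h = b for H (H[2,2]=1):
  H  [+690.18193 +283.80446 +233.78711]
  H  [-165.23144 +547.95351 +293.28187]
  H  [+0.16579 +0.17527 +1.00000]
B = K⁻¹H; ‖b₁‖=0.816465, ‖b₂‖=0.816465; λ = 2/(‖b₁‖+‖b₂‖) = 1.224793, sign → tz>0 ⇒ λ=+1.224793
r₁ = λ·B[:,0] = (+0.90819,-0.36599,+0.20306); r₂ = λ·B[:,1] = (+0.32339,+0.92159,+0.21467)
r₃ = r₁×r₂ = (-0.26570,-0.12929,+0.95535); SVD([r₁ r₂ r₃]) → R = UVᵀ:
  R  [+0.90819 +0.32339 -0.26570]
  R  [-0.36599 +0.92159 -0.12929]
  R  [+0.20306 +0.21467 +0.95535]
t = (-0.13355, +0.12817, +1.22479) m
tr R = 2.785135; θ = arccos((tr R − 1)/2) = 0.467789 rad = 26.802°
axis k = ((R−Rᵀ)₃₂, (R−Rᵀ)₁₃, (R−Rᵀ)₂₁) / (2 sinθ) = (+0.381398, -0.519795, -0.764427)
rvec = θ·k = (+0.178414, -0.243154, -0.357591)

rvec=(0.1784, -0.2432, -0.3576) tvec=(-0.1336, 0.1282, 1.2248)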